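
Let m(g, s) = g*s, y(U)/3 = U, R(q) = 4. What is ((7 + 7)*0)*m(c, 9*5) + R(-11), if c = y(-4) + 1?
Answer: 4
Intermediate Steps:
y(U) = 3*U
c = -11 (c = 3*(-4) + 1 = -12 + 1 = -11)
((7 + 7)*0)*m(c, 9*5) + R(-11) = ((7 + 7)*0)*(-99*5) + 4 = (14*0)*(-11*45) + 4 = 0*(-495) + 4 = 0 + 4 = 4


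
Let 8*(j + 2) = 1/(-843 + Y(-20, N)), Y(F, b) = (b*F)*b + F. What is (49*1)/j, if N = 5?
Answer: -534296/21809 ≈ -24.499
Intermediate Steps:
Y(F, b) = F + F*b² (Y(F, b) = (F*b)*b + F = F*b² + F = F + F*b²)
j = -21809/10904 (j = -2 + 1/(8*(-843 - 20*(1 + 5²))) = -2 + 1/(8*(-843 - 20*(1 + 25))) = -2 + 1/(8*(-843 - 20*26)) = -2 + 1/(8*(-843 - 520)) = -2 + (⅛)/(-1363) = -2 + (⅛)*(-1/1363) = -2 - 1/10904 = -21809/10904 ≈ -2.0001)
(49*1)/j = (49*1)/(-21809/10904) = 49*(-10904/21809) = -534296/21809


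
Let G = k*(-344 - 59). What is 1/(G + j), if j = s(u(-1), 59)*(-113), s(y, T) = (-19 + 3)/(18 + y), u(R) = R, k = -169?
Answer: 17/1159627 ≈ 1.4660e-5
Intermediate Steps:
s(y, T) = -16/(18 + y)
G = 68107 (G = -169*(-344 - 59) = -169*(-403) = 68107)
j = 1808/17 (j = -16/(18 - 1)*(-113) = -16/17*(-113) = 1808/17 ≈ 106.35)
1/(G + j) = 1/(68107 + 1808/17) = 1/(1159627/17) = 17/1159627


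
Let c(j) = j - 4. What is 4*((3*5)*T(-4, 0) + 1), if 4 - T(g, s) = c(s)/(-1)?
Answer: 4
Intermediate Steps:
c(j) = -4 + j
T(g, s) = s (T(g, s) = 4 - (-4 + s)/(-1) = 4 - (-4 + s)*(-1) = 4 - (4 - s) = 4 + (-4 + s) = s)
4*((3*5)*T(-4, 0) + 1) = 4*((3*5)*0 + 1) = 4*(15*0 + 1) = 4*(0 + 1) = 4*1 = 4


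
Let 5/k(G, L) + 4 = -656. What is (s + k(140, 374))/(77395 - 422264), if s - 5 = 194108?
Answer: -25622915/45522708 ≈ -0.56286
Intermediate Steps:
s = 194113 (s = 5 + 194108 = 194113)
k(G, L) = -1/132 (k(G, L) = 5/(-4 - 656) = 5/(-660) = 5*(-1/660) = -1/132)
(s + k(140, 374))/(77395 - 422264) = (194113 - 1/132)/(77395 - 422264) = (25622915/132)/(-344869) = (25622915/132)*(-1/344869) = -25622915/45522708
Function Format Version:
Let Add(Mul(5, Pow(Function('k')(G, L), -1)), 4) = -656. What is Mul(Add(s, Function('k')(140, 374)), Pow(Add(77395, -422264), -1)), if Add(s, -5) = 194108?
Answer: Rational(-25622915, 45522708) ≈ -0.56286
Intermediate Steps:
s = 194113 (s = Add(5, 194108) = 194113)
Function('k')(G, L) = Rational(-1, 132) (Function('k')(G, L) = Mul(5, Pow(Add(-4, -656), -1)) = Mul(5, Pow(-660, -1)) = Mul(5, Rational(-1, 660)) = Rational(-1, 132))
Mul(Add(s, Function('k')(140, 374)), Pow(Add(77395, -422264), -1)) = Mul(Add(194113, Rational(-1, 132)), Pow(Add(77395, -422264), -1)) = Mul(Rational(25622915, 132), Pow(-344869, -1)) = Mul(Rational(25622915, 132), Rational(-1, 344869)) = Rational(-25622915, 45522708)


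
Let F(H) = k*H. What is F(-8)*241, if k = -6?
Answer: 11568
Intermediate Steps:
F(H) = -6*H
F(-8)*241 = -6*(-8)*241 = 48*241 = 11568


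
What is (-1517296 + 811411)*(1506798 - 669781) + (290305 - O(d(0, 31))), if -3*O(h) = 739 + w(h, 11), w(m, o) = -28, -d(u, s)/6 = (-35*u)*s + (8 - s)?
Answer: -590837454503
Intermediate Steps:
d(u, s) = -48 + 6*s + 210*s*u (d(u, s) = -6*((-35*u)*s + (8 - s)) = -6*(-35*s*u + (8 - s)) = -6*(8 - s - 35*s*u) = -48 + 6*s + 210*s*u)
O(h) = -237 (O(h) = -(739 - 28)/3 = -1/3*711 = -237)
(-1517296 + 811411)*(1506798 - 669781) + (290305 - O(d(0, 31))) = (-1517296 + 811411)*(1506798 - 669781) + (290305 - 1*(-237)) = -705885*837017 + (290305 + 237) = -590837745045 + 290542 = -590837454503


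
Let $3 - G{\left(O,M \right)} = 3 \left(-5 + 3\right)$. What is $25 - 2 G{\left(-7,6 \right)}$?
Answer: $7$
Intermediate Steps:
$G{\left(O,M \right)} = 9$ ($G{\left(O,M \right)} = 3 - 3 \left(-5 + 3\right) = 3 - 3 \left(-2\right) = 3 - -6 = 3 + 6 = 9$)
$25 - 2 G{\left(-7,6 \right)} = 25 - 18 = 7$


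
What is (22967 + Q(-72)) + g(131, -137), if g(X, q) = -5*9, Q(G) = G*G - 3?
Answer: 28103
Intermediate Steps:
Q(G) = -3 + G**2 (Q(G) = G**2 - 3 = -3 + G**2)
g(X, q) = -45
(22967 + Q(-72)) + g(131, -137) = (22967 + (-3 + (-72)**2)) - 45 = (22967 + (-3 + 5184)) - 45 = (22967 + 5181) - 45 = 28148 - 45 = 28103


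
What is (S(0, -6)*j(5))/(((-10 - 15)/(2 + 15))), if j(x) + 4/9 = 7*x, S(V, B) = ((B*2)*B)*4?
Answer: -169184/25 ≈ -6767.4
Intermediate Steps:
S(V, B) = 8*B² (S(V, B) = ((2*B)*B)*4 = (2*B²)*4 = 8*B²)
j(x) = -4/9 + 7*x
(S(0, -6)*j(5))/(((-10 - 15)/(2 + 15))) = ((8*(-6)²)*(-4/9 + 7*5))/(((-10 - 15)/(2 + 15))) = ((8*36)*(-4/9 + 35))/((-25/17)) = (288*(311/9))/((-25*1/17)) = 9952/(-25/17) = 9952*(-17/25) = -169184/25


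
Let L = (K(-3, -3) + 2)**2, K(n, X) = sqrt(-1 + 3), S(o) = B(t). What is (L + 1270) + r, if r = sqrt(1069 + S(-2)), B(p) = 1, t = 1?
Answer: 1276 + sqrt(1070) + 4*sqrt(2) ≈ 1314.4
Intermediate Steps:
S(o) = 1
K(n, X) = sqrt(2)
r = sqrt(1070) (r = sqrt(1069 + 1) = sqrt(1070) ≈ 32.711)
L = (2 + sqrt(2))**2 (L = (sqrt(2) + 2)**2 = (2 + sqrt(2))**2 ≈ 11.657)
(L + 1270) + r = ((2 + sqrt(2))**2 + 1270) + sqrt(1070) = (1270 + (2 + sqrt(2))**2) + sqrt(1070) = 1270 + sqrt(1070) + (2 + sqrt(2))**2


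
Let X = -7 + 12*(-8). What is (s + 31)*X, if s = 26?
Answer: -5871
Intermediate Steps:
X = -103 (X = -7 - 96 = -103)
(s + 31)*X = (26 + 31)*(-103) = 57*(-103) = -5871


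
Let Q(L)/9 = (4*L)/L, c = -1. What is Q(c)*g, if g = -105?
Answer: -3780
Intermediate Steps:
Q(L) = 36 (Q(L) = 9*((4*L)/L) = 9*4 = 36)
Q(c)*g = 36*(-105) = -3780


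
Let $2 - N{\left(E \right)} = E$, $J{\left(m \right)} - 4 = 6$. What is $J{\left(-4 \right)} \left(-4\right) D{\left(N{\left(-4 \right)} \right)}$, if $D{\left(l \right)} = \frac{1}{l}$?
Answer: $- \frac{20}{3} \approx -6.6667$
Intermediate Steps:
$J{\left(m \right)} = 10$ ($J{\left(m \right)} = 4 + 6 = 10$)
$N{\left(E \right)} = 2 - E$
$J{\left(-4 \right)} \left(-4\right) D{\left(N{\left(-4 \right)} \right)} = \frac{10 \left(-4\right)}{2 - -4} = - \frac{40}{2 + 4} = - \frac{40}{6} = \left(-40\right) \frac{1}{6} = - \frac{20}{3}$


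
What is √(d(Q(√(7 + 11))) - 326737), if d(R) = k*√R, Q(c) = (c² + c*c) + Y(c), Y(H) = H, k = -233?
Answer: √(-326737 - 233*√3*√(12 + √2)) ≈ 572.9*I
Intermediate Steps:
Q(c) = c + 2*c² (Q(c) = (c² + c*c) + c = (c² + c²) + c = 2*c² + c = c + 2*c²)
d(R) = -233*√R
√(d(Q(√(7 + 11))) - 326737) = √(-233*√(1 + 2*√(7 + 11))*(7 + 11)^(¼) - 326737) = √(-233*2^(¼)*√3*√(1 + 2*√18) - 326737) = √(-233*√(1 + 2*(3*√2))*(2^(¼)*√3) - 326737) = √(-233*√(1 + 6*√2)*(2^(¼)*√3) - 326737) = √(-233*2^(¼)*√3*√(1 + 6*√2) - 326737) = √(-326737 - 233*2^(¼)*√3*√(1 + 6*√2))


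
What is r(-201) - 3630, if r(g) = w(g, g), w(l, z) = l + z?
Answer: -4032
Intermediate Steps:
r(g) = 2*g (r(g) = g + g = 2*g)
r(-201) - 3630 = 2*(-201) - 3630 = -402 - 3630 = -4032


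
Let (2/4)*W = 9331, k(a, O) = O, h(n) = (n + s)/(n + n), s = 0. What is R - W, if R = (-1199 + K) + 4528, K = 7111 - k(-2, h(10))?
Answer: -16445/2 ≈ -8222.5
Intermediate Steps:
h(n) = ½ (h(n) = (n + 0)/(n + n) = n/((2*n)) = n*(1/(2*n)) = ½)
W = 18662 (W = 2*9331 = 18662)
K = 14221/2 (K = 7111 - 1*½ = 7111 - ½ = 14221/2 ≈ 7110.5)
R = 20879/2 (R = (-1199 + 14221/2) + 4528 = 11823/2 + 4528 = 20879/2 ≈ 10440.)
R - W = 20879/2 - 1*18662 = 20879/2 - 18662 = -16445/2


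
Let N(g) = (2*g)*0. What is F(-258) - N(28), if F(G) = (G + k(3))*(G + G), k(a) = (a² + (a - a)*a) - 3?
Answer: 130032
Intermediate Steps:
k(a) = -3 + a² (k(a) = (a² + 0*a) - 3 = (a² + 0) - 3 = a² - 3 = -3 + a²)
N(g) = 0
F(G) = 2*G*(6 + G) (F(G) = (G + (-3 + 3²))*(G + G) = (G + (-3 + 9))*(2*G) = (G + 6)*(2*G) = (6 + G)*(2*G) = 2*G*(6 + G))
F(-258) - N(28) = 2*(-258)*(6 - 258) - 1*0 = 2*(-258)*(-252) + 0 = 130032 + 0 = 130032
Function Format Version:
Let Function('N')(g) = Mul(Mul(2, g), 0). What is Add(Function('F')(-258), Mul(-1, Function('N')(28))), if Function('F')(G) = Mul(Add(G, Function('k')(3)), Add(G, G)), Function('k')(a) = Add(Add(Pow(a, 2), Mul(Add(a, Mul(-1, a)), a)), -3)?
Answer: 130032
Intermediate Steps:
Function('k')(a) = Add(-3, Pow(a, 2)) (Function('k')(a) = Add(Add(Pow(a, 2), Mul(0, a)), -3) = Add(Add(Pow(a, 2), 0), -3) = Add(Pow(a, 2), -3) = Add(-3, Pow(a, 2)))
Function('N')(g) = 0
Function('F')(G) = Mul(2, G, Add(6, G)) (Function('F')(G) = Mul(Add(G, Add(-3, Pow(3, 2))), Add(G, G)) = Mul(Add(G, Add(-3, 9)), Mul(2, G)) = Mul(Add(G, 6), Mul(2, G)) = Mul(Add(6, G), Mul(2, G)) = Mul(2, G, Add(6, G)))
Add(Function('F')(-258), Mul(-1, Function('N')(28))) = Add(Mul(2, -258, Add(6, -258)), Mul(-1, 0)) = Add(Mul(2, -258, -252), 0) = Add(130032, 0) = 130032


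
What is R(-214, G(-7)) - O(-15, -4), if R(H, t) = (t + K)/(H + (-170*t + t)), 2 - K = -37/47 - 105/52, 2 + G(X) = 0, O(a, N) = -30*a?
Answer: -136368341/303056 ≈ -449.98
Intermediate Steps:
G(X) = -2 (G(X) = -2 + 0 = -2)
K = 11747/2444 (K = 2 - (-37/47 - 105/52) = 2 - 1*(-6859/2444) = 2 + 6859/2444 = 11747/2444 ≈ 4.8065)
R(H, t) = (11747/2444 + t)/(H - 169*t) (R(H, t) = (t + 11747/2444)/(H + (-170*t + t)) = (11747/2444 + t)/(H - 169*t))
R(-214, G(-7)) - O(-15, -4) = (11747/2444 - 2)/(-214 - 169*(-2)) - (-30)*(-15) = (6859/2444)/(-214 + 338) - 1*450 = (6859/2444)/124 - 450 = (1/124)*(6859/2444) - 450 = 6859/303056 - 450 = -136368341/303056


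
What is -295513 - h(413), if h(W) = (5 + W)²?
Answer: -470237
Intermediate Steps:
-295513 - h(413) = -295513 - (5 + 413)² = -295513 - 1*418² = -295513 - 1*174724 = -295513 - 174724 = -470237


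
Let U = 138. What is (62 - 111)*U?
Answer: -6762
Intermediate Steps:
(62 - 111)*U = (62 - 111)*138 = -49*138 = -6762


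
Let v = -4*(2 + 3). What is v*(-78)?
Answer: 1560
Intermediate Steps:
v = -20 (v = -4*5 = -20)
v*(-78) = -20*(-78) = 1560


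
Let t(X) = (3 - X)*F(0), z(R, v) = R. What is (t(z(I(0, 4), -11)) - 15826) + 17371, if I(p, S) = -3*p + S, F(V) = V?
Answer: 1545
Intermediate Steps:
I(p, S) = S - 3*p
t(X) = 0 (t(X) = (3 - X)*0 = 0)
(t(z(I(0, 4), -11)) - 15826) + 17371 = (0 - 15826) + 17371 = -15826 + 17371 = 1545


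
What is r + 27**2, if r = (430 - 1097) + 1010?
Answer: 1072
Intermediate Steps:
r = 343 (r = -667 + 1010 = 343)
r + 27**2 = 343 + 27**2 = 343 + 729 = 1072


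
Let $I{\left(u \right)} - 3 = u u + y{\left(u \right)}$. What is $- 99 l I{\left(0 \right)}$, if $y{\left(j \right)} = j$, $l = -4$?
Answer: $1188$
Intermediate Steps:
$I{\left(u \right)} = 3 + u + u^{2}$ ($I{\left(u \right)} = 3 + \left(u u + u\right) = 3 + \left(u^{2} + u\right) = 3 + \left(u + u^{2}\right) = 3 + u + u^{2}$)
$- 99 l I{\left(0 \right)} = \left(-99\right) \left(-4\right) \left(3 + 0 + 0^{2}\right) = 396 \left(3 + 0 + 0\right) = 396 \cdot 3 = 1188$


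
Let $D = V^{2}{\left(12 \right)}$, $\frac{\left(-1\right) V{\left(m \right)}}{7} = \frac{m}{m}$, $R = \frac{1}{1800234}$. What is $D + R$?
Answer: $\frac{88211467}{1800234} \approx 49.0$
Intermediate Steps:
$R = \frac{1}{1800234} \approx 5.5548 \cdot 10^{-7}$
$V{\left(m \right)} = -7$ ($V{\left(m \right)} = - 7 \frac{m}{m} = \left(-7\right) 1 = -7$)
$D = 49$ ($D = \left(-7\right)^{2} = 49$)
$D + R = 49 + \frac{1}{1800234} = \frac{88211467}{1800234}$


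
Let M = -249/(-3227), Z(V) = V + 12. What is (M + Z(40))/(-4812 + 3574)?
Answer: -168053/3995026 ≈ -0.042066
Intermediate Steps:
Z(V) = 12 + V
M = 249/3227 (M = -249*(-1/3227) = 249/3227 ≈ 0.077161)
(M + Z(40))/(-4812 + 3574) = (249/3227 + (12 + 40))/(-4812 + 3574) = (249/3227 + 52)/(-1238) = (168053/3227)*(-1/1238) = -168053/3995026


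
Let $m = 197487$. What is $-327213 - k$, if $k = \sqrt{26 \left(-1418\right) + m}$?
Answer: $-327213 - \sqrt{160619} \approx -3.2761 \cdot 10^{5}$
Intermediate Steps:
$k = \sqrt{160619}$ ($k = \sqrt{26 \left(-1418\right) + 197487} = \sqrt{-36868 + 197487} = \sqrt{160619} \approx 400.77$)
$-327213 - k = -327213 - \sqrt{160619}$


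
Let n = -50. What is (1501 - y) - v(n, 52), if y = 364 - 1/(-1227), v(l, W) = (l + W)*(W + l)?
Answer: 1390190/1227 ≈ 1133.0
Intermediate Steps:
v(l, W) = (W + l)**2 (v(l, W) = (W + l)*(W + l) = (W + l)**2)
y = 446629/1227 (y = 364 - 1*(-1/1227) = 364 + 1/1227 = 446629/1227 ≈ 364.00)
(1501 - y) - v(n, 52) = (1501 - 1*446629/1227) - (52 - 50)**2 = (1501 - 446629/1227) - 1*2**2 = 1395098/1227 - 1*4 = 1395098/1227 - 4 = 1390190/1227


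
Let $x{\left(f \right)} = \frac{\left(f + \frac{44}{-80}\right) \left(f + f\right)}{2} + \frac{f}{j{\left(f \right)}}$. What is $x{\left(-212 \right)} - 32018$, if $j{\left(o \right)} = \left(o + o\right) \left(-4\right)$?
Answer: $\frac{521699}{40} \approx 13042.0$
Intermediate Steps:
$j{\left(o \right)} = - 8 o$ ($j{\left(o \right)} = 2 o \left(-4\right) = - 8 o$)
$x{\left(f \right)} = - \frac{1}{8} + f \left(- \frac{11}{20} + f\right)$ ($x{\left(f \right)} = \frac{\left(f + \frac{44}{-80}\right) \left(f + f\right)}{2} + \frac{f}{\left(-8\right) f} = \left(f + 44 \left(- \frac{1}{80}\right)\right) 2 f \frac{1}{2} + f \left(- \frac{1}{8 f}\right) = \left(f - \frac{11}{20}\right) 2 f \frac{1}{2} - \frac{1}{8} = \left(- \frac{11}{20} + f\right) 2 f \frac{1}{2} - \frac{1}{8} = 2 f \left(- \frac{11}{20} + f\right) \frac{1}{2} - \frac{1}{8} = f \left(- \frac{11}{20} + f\right) - \frac{1}{8} = - \frac{1}{8} + f \left(- \frac{11}{20} + f\right)$)
$x{\left(-212 \right)} - 32018 = \left(- \frac{1}{8} + \left(-212\right)^{2} - - \frac{583}{5}\right) - 32018 = \left(- \frac{1}{8} + 44944 + \frac{583}{5}\right) - 32018 = \frac{1802419}{40} - 32018 = \frac{521699}{40}$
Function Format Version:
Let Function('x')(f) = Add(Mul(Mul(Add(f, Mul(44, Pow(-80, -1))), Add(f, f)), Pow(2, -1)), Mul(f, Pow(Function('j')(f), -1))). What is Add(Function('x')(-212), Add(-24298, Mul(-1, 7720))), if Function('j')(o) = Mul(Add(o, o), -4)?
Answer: Rational(521699, 40) ≈ 13042.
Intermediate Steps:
Function('j')(o) = Mul(-8, o) (Function('j')(o) = Mul(Mul(2, o), -4) = Mul(-8, o))
Function('x')(f) = Add(Rational(-1, 8), Mul(f, Add(Rational(-11, 20), f))) (Function('x')(f) = Add(Mul(Mul(Add(f, Mul(44, Pow(-80, -1))), Add(f, f)), Pow(2, -1)), Mul(f, Pow(Mul(-8, f), -1))) = Add(Mul(Mul(Add(f, Mul(44, Rational(-1, 80))), Mul(2, f)), Rational(1, 2)), Mul(f, Mul(Rational(-1, 8), Pow(f, -1)))) = Add(Mul(Mul(Add(f, Rational(-11, 20)), Mul(2, f)), Rational(1, 2)), Rational(-1, 8)) = Add(Mul(Mul(Add(Rational(-11, 20), f), Mul(2, f)), Rational(1, 2)), Rational(-1, 8)) = Add(Mul(Mul(2, f, Add(Rational(-11, 20), f)), Rational(1, 2)), Rational(-1, 8)) = Add(Mul(f, Add(Rational(-11, 20), f)), Rational(-1, 8)) = Add(Rational(-1, 8), Mul(f, Add(Rational(-11, 20), f))))
Add(Function('x')(-212), Add(-24298, Mul(-1, 7720))) = Add(Add(Rational(-1, 8), Pow(-212, 2), Mul(Rational(-11, 20), -212)), Add(-24298, Mul(-1, 7720))) = Add(Add(Rational(-1, 8), 44944, Rational(583, 5)), Add(-24298, -7720)) = Add(Rational(1802419, 40), -32018) = Rational(521699, 40)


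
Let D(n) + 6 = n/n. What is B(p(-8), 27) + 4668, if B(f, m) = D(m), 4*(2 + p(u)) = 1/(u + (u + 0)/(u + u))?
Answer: 4663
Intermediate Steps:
D(n) = -5 (D(n) = -6 + n/n = -6 + 1 = -5)
p(u) = -2 + 1/(4*(½ + u)) (p(u) = -2 + 1/(4*(u + (u + 0)/(u + u))) = -2 + 1/(4*(u + u/((2*u)))) = -2 + 1/(4*(u + u*(1/(2*u)))) = -2 + 1/(4*(u + ½)) = -2 + 1/(4*(½ + u)))
B(f, m) = -5
B(p(-8), 27) + 4668 = -5 + 4668 = 4663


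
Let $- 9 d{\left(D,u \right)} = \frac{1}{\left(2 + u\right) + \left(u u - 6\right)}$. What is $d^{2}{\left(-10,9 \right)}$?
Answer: $\frac{1}{599076} \approx 1.6692 \cdot 10^{-6}$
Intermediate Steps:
$d{\left(D,u \right)} = - \frac{1}{9 \left(-4 + u + u^{2}\right)}$ ($d{\left(D,u \right)} = - \frac{1}{9 \left(\left(2 + u\right) + \left(u u - 6\right)\right)} = - \frac{1}{9 \left(\left(2 + u\right) + \left(u^{2} - 6\right)\right)} = - \frac{1}{9 \left(\left(2 + u\right) + \left(-6 + u^{2}\right)\right)} = - \frac{1}{9 \left(-4 + u + u^{2}\right)}$)
$d^{2}{\left(-10,9 \right)} = \left(- \frac{1}{-36 + 9 \cdot 9 + 9 \cdot 9^{2}}\right)^{2} = \left(- \frac{1}{-36 + 81 + 9 \cdot 81}\right)^{2} = \left(- \frac{1}{-36 + 81 + 729}\right)^{2} = \left(- \frac{1}{774}\right)^{2} = \frac{1}{599076}$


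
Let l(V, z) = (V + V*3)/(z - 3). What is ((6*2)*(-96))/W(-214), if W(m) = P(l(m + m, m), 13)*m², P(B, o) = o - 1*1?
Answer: -24/11449 ≈ -0.0020963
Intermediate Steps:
l(V, z) = 4*V/(-3 + z) (l(V, z) = (V + 3*V)/(-3 + z) = (4*V)/(-3 + z) = 4*V/(-3 + z))
P(B, o) = -1 + o (P(B, o) = o - 1 = -1 + o)
W(m) = 12*m² (W(m) = (-1 + 13)*m² = 12*m²)
((6*2)*(-96))/W(-214) = ((6*2)*(-96))/((12*(-214)²)) = (12*(-96))/((12*45796)) = -1152/549552 = -1152*1/549552 = -24/11449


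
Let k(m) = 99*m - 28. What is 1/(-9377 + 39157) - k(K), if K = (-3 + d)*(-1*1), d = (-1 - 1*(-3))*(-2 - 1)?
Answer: -25700139/29780 ≈ -863.00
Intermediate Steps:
d = -6 (d = (-1 + 3)*(-3) = 2*(-3) = -6)
K = 9 (K = (-3 - 6)*(-1*1) = -9*(-1) = 9)
k(m) = -28 + 99*m
1/(-9377 + 39157) - k(K) = 1/(-9377 + 39157) - (-28 + 99*9) = 1/29780 - (-28 + 891) = 1/29780 - 1*863 = 1/29780 - 863 = -25700139/29780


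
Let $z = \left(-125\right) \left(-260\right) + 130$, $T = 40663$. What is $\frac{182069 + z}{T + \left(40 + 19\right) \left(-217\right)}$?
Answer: $\frac{214699}{27860} \approx 7.7064$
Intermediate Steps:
$z = 32630$ ($z = 32500 + 130 = 32630$)
$\frac{182069 + z}{T + \left(40 + 19\right) \left(-217\right)} = \frac{182069 + 32630}{40663 + \left(40 + 19\right) \left(-217\right)} = \frac{214699}{40663 + 59 \left(-217\right)} = \frac{214699}{40663 - 12803} = \frac{214699}{27860}$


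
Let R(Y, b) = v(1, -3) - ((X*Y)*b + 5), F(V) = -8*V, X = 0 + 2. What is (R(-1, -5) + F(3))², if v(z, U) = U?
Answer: 1764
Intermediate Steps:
X = 2
R(Y, b) = -8 - 2*Y*b (R(Y, b) = -3 - ((2*Y)*b + 5) = -3 - (2*Y*b + 5) = -3 - (5 + 2*Y*b) = -3 + (-5 - 2*Y*b) = -8 - 2*Y*b)
(R(-1, -5) + F(3))² = ((-8 - 2*(-1)*(-5)) - 8*3)² = ((-8 - 10) - 24)² = (-18 - 24)² = (-42)² = 1764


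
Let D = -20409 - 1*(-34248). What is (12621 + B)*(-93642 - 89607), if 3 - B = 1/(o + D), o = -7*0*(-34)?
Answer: -10671416028405/4613 ≈ -2.3133e+9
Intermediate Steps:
D = 13839 (D = -20409 + 34248 = 13839)
o = 0 (o = 0*(-34) = 0)
B = 41516/13839 (B = 3 - 1/(0 + 13839) = 3 - 1/13839 = 41516/13839 ≈ 2.9999)
(12621 + B)*(-93642 - 89607) = (12621 + 41516/13839)*(-93642 - 89607) = (174703535/13839)*(-183249) = -10671416028405/4613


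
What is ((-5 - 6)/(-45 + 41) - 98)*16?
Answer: -1524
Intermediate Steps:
((-5 - 6)/(-45 + 41) - 98)*16 = (-11/(-4) - 98)*16 = (-11*(-1/4) - 98)*16 = (11/4 - 98)*16 = -381/4*16 = -1524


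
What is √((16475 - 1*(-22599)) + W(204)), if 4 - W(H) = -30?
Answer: 2*√9777 ≈ 197.76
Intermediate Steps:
W(H) = 34 (W(H) = 4 - 1*(-30) = 4 + 30 = 34)
√((16475 - 1*(-22599)) + W(204)) = √((16475 - 1*(-22599)) + 34) = √((16475 + 22599) + 34) = √(39074 + 34) = √39108 = 2*√9777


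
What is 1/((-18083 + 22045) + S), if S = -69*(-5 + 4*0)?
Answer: 1/4307 ≈ 0.00023218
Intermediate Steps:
S = 345 (S = -69*(-5 + 0) = -69*(-5) = 345)
1/((-18083 + 22045) + S) = 1/((-18083 + 22045) + 345) = 1/(3962 + 345) = 1/4307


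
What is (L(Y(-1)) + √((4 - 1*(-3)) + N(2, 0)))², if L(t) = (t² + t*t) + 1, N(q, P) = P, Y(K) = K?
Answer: (3 + √7)² ≈ 31.875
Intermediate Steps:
L(t) = 1 + 2*t² (L(t) = (t² + t²) + 1 = 2*t² + 1 = 1 + 2*t²)
(L(Y(-1)) + √((4 - 1*(-3)) + N(2, 0)))² = ((1 + 2*(-1)²) + √((4 - 1*(-3)) + 0))² = ((1 + 2*1) + √((4 + 3) + 0))² = ((1 + 2) + √(7 + 0))² = (3 + √7)²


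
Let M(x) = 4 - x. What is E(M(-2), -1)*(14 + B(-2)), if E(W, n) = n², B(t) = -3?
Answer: 11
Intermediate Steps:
E(M(-2), -1)*(14 + B(-2)) = (-1)²*(14 - 3) = 1*11 = 11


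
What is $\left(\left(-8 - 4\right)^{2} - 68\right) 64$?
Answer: $4864$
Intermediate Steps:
$\left(\left(-8 - 4\right)^{2} - 68\right) 64 = \left(\left(-12\right)^{2} - 68\right) 64 = \left(144 - 68\right) 64 = 76 \cdot 64 = 4864$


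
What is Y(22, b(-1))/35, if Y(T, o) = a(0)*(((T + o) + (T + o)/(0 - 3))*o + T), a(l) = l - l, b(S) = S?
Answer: 0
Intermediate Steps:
a(l) = 0
Y(T, o) = 0 (Y(T, o) = 0*(((T + o) + (T + o)/(0 - 3))*o + T) = 0*(((T + o) + (T + o)/(-3))*o + T) = 0*(((T + o) + (T + o)*(-⅓))*o + T) = 0*(((T + o) + (-T/3 - o/3))*o + T) = 0*((2*T/3 + 2*o/3)*o + T) = 0*(o*(2*T/3 + 2*o/3) + T) = 0*(T + o*(2*T/3 + 2*o/3)) = 0)
Y(22, b(-1))/35 = 0/35 = (1/35)*0 = 0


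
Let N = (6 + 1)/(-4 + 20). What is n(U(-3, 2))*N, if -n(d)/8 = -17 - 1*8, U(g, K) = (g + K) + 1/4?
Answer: 175/2 ≈ 87.500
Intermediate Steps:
U(g, K) = ¼ + K + g (U(g, K) = (K + g) + ¼ = ¼ + K + g)
n(d) = 200 (n(d) = -8*(-17 - 1*8) = -8*(-17 - 8) = -8*(-25) = 200)
N = 7/16 ≈ 0.43750
n(U(-3, 2))*N = 200*(7/16) = 175/2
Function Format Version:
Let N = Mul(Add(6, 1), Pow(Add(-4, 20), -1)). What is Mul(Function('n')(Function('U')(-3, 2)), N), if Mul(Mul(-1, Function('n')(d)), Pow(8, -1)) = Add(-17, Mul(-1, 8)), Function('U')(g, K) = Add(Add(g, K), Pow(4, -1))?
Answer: Rational(175, 2) ≈ 87.500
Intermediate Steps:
Function('U')(g, K) = Add(Rational(1, 4), K, g) (Function('U')(g, K) = Add(Add(K, g), Rational(1, 4)) = Add(Rational(1, 4), K, g))
Function('n')(d) = 200 (Function('n')(d) = Mul(-8, Add(-17, Mul(-1, 8))) = Mul(-8, Add(-17, -8)) = Mul(-8, -25) = 200)
N = Rational(7, 16) (N = Mul(7, Pow(16, -1)) = Mul(7, Rational(1, 16)) = Rational(7, 16) ≈ 0.43750)
Mul(Function('n')(Function('U')(-3, 2)), N) = Mul(200, Rational(7, 16)) = Rational(175, 2)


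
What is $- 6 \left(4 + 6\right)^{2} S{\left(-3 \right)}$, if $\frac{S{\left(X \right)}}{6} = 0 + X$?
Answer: $10800$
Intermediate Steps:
$S{\left(X \right)} = 6 X$ ($S{\left(X \right)} = 6 \left(0 + X\right) = 6 X$)
$- 6 \left(4 + 6\right)^{2} S{\left(-3 \right)} = - 6 \left(4 + 6\right)^{2} \cdot 6 \left(-3\right) = - 6 \cdot 10^{2} \left(-18\right) = \left(-6\right) 100 \left(-18\right) = \left(-600\right) \left(-18\right) = 10800$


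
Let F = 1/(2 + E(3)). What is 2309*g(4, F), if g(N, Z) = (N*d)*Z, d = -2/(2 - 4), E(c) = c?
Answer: 9236/5 ≈ 1847.2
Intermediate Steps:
d = 1 (d = -2/(-2) = -2*(-½) = 1)
F = ⅕ (F = 1/(2 + 3) = 1/5 = ⅕ ≈ 0.20000)
g(N, Z) = N*Z (g(N, Z) = (N*1)*Z = N*Z)
2309*g(4, F) = 2309*(4*(⅕)) = 2309*(⅘) = 9236/5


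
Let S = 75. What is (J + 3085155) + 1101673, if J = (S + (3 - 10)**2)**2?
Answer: 4202204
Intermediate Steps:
J = 15376 (J = (75 + (3 - 10)**2)**2 = (75 + (-7)**2)**2 = (75 + 49)**2 = 124**2 = 15376)
(J + 3085155) + 1101673 = (15376 + 3085155) + 1101673 = 3100531 + 1101673 = 4202204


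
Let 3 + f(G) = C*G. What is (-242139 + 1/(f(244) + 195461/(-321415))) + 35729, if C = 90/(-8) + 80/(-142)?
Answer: -13594477594366375/65861525951 ≈ -2.0641e+5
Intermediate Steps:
C = -3355/284 (C = 90*(-1/8) + 80*(-1/142) = -45/4 - 40/71 = -3355/284 ≈ -11.813)
f(G) = -3 - 3355*G/284
(-242139 + 1/(f(244) + 195461/(-321415))) + 35729 = (-242139 + 1/((-3 - 3355/284*244) + 195461/(-321415))) + 35729 = (-242139 + 1/((-3 - 204655/71) + 195461*(-1/321415))) + 35729 = (-242139 + 1/(-204868/71 - 195461/321415)) + 35729 = (-242139 + 1/(-65861525951/22820465)) + 35729 = (-242139 - 22820465/65861525951) + 35729 = -15947644055069654/65861525951 + 35729 = -13594477594366375/65861525951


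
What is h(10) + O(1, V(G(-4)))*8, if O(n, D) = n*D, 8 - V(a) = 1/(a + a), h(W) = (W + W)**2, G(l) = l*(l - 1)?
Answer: 2319/5 ≈ 463.80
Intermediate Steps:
G(l) = l*(-1 + l)
h(W) = 4*W**2 (h(W) = (2*W)**2 = 4*W**2)
V(a) = 8 - 1/(2*a) (V(a) = 8 - 1/(a + a) = 8 - 1/(2*a))
O(n, D) = D*n
h(10) + O(1, V(G(-4)))*8 = 4*10**2 + ((8 - (-1/(4*(-1 - 4)))/2)*1)*8 = 4*100 + ((8 - 1/(2*((-4*(-5)))))*1)*8 = 400 + ((8 - 1/2/20)*1)*8 = 400 + ((8 - 1/2*1/20)*1)*8 = 400 + ((8 - 1/40)*1)*8 = 400 + ((319/40)*1)*8 = 400 + (319/40)*8 = 400 + 319/5 = 2319/5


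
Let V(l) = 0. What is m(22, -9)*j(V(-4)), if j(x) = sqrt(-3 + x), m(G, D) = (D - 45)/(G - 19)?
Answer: -18*I*sqrt(3) ≈ -31.177*I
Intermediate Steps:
m(G, D) = (-45 + D)/(-19 + G)
m(22, -9)*j(V(-4)) = ((-45 - 9)/(-19 + 22))*sqrt(-3 + 0) = (-54/3)*sqrt(-3) = ((1/3)*(-54))*(I*sqrt(3)) = -18*I*sqrt(3)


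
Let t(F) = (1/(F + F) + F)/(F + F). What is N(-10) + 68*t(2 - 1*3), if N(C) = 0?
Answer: 51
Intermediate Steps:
t(F) = (F + 1/(2*F))/(2*F) (t(F) = (1/(2*F) + F)/((2*F)) = (1/(2*F) + F)*(1/(2*F)) = (F + 1/(2*F))*(1/(2*F)) = (F + 1/(2*F))/(2*F))
N(-10) + 68*t(2 - 1*3) = 0 + 68*(½ + 1/(4*(2 - 1*3)²)) = 0 + 68*(½ + 1/(4*(2 - 3)²)) = 0 + 68*(½ + (¼)/(-1)²) = 0 + 68*(½ + (¼)*1) = 0 + 68*(½ + ¼) = 0 + 68*(¾) = 0 + 51 = 51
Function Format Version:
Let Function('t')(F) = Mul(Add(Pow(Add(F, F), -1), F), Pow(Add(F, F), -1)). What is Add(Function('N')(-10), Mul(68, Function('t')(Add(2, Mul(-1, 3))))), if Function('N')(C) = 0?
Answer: 51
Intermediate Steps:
Function('t')(F) = Mul(Rational(1, 2), Pow(F, -1), Add(F, Mul(Rational(1, 2), Pow(F, -1)))) (Function('t')(F) = Mul(Add(Pow(Mul(2, F), -1), F), Pow(Mul(2, F), -1)) = Mul(Add(Mul(Rational(1, 2), Pow(F, -1)), F), Mul(Rational(1, 2), Pow(F, -1))) = Mul(Add(F, Mul(Rational(1, 2), Pow(F, -1))), Mul(Rational(1, 2), Pow(F, -1))) = Mul(Rational(1, 2), Pow(F, -1), Add(F, Mul(Rational(1, 2), Pow(F, -1)))))
Add(Function('N')(-10), Mul(68, Function('t')(Add(2, Mul(-1, 3))))) = Add(0, Mul(68, Add(Rational(1, 2), Mul(Rational(1, 4), Pow(Add(2, Mul(-1, 3)), -2))))) = Add(0, Mul(68, Add(Rational(1, 2), Mul(Rational(1, 4), Pow(Add(2, -3), -2))))) = Add(0, Mul(68, Add(Rational(1, 2), Mul(Rational(1, 4), Pow(-1, -2))))) = Add(0, Mul(68, Add(Rational(1, 2), Mul(Rational(1, 4), 1)))) = Add(0, Mul(68, Add(Rational(1, 2), Rational(1, 4)))) = Add(0, Mul(68, Rational(3, 4))) = Add(0, 51) = 51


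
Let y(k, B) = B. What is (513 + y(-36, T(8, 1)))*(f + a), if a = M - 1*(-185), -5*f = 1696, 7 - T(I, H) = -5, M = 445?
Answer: 152670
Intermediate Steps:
T(I, H) = 12 (T(I, H) = 7 - 1*(-5) = 7 + 5 = 12)
f = -1696/5 (f = -1/5*1696 = -1696/5 ≈ -339.20)
a = 630 (a = 445 - 1*(-185) = 445 + 185 = 630)
(513 + y(-36, T(8, 1)))*(f + a) = (513 + 12)*(-1696/5 + 630) = 525*(1454/5) = 152670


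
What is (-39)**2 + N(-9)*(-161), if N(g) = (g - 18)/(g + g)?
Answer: 2559/2 ≈ 1279.5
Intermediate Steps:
N(g) = (-18 + g)/(2*g) (N(g) = (-18 + g)/((2*g)) = (-18 + g)*(1/(2*g)) = (-18 + g)/(2*g))
(-39)**2 + N(-9)*(-161) = (-39)**2 + ((1/2)*(-18 - 9)/(-9))*(-161) = 1521 + ((1/2)*(-1/9)*(-27))*(-161) = 1521 + (3/2)*(-161) = 1521 - 483/2 = 2559/2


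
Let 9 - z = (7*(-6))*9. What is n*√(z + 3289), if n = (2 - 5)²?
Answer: 18*√919 ≈ 545.67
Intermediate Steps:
z = 387 (z = 9 - 7*(-6)*9 = 9 - (-42)*9 = 9 - 1*(-378) = 9 + 378 = 387)
n = 9 (n = (-3)² = 9)
n*√(z + 3289) = 9*√(387 + 3289) = 9*√3676 = 9*(2*√919) = 18*√919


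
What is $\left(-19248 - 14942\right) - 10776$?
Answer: $-44966$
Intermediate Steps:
$\left(-19248 - 14942\right) - 10776 = -34190 - 10776 = -44966$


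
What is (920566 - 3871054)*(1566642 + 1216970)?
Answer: -8213013802656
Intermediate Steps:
(920566 - 3871054)*(1566642 + 1216970) = -2950488*2783612 = -8213013802656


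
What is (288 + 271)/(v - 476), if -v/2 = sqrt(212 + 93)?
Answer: -66521/56339 + 559*sqrt(305)/112678 ≈ -1.0941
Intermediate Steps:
v = -2*sqrt(305) (v = -2*sqrt(212 + 93) = -2*sqrt(305) ≈ -34.928)
(288 + 271)/(v - 476) = (288 + 271)/(-2*sqrt(305) - 476) = 559/(-476 - 2*sqrt(305))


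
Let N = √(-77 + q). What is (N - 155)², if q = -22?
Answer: 23926 - 930*I*√11 ≈ 23926.0 - 3084.5*I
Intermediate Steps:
N = 3*I*√11 (N = √(-77 - 22) = √(-99) = 3*I*√11 ≈ 9.9499*I)
(N - 155)² = (3*I*√11 - 155)² = (-155 + 3*I*√11)²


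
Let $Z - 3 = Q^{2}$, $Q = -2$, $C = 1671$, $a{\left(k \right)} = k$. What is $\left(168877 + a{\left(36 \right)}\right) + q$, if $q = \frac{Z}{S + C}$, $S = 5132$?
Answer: $\frac{1149115146}{6803} \approx 1.6891 \cdot 10^{5}$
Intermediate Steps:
$Z = 7$ ($Z = 3 + \left(-2\right)^{2} = 3 + 4 = 7$)
$q = \frac{7}{6803}$ ($q = \frac{7}{5132 + 1671} = \frac{7}{6803} \approx 0.001029$)
$\left(168877 + a{\left(36 \right)}\right) + q = \left(168877 + 36\right) + \frac{7}{6803} = 168913 + \frac{7}{6803} = \frac{1149115146}{6803}$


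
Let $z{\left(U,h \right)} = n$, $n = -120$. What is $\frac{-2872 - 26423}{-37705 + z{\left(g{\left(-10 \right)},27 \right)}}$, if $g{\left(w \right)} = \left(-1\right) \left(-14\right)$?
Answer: $\frac{5859}{7565} \approx 0.77449$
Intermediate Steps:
$g{\left(w \right)} = 14$
$z{\left(U,h \right)} = -120$
$\frac{-2872 - 26423}{-37705 + z{\left(g{\left(-10 \right)},27 \right)}} = \frac{-2872 - 26423}{-37705 - 120} = - \frac{29295}{-37825} = \left(-29295\right) \left(- \frac{1}{37825}\right) = \frac{5859}{7565}$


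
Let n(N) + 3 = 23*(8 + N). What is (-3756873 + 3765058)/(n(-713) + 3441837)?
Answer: 8185/3425619 ≈ 0.0023893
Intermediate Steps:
n(N) = 181 + 23*N (n(N) = -3 + 23*(8 + N) = -3 + (184 + 23*N) = 181 + 23*N)
(-3756873 + 3765058)/(n(-713) + 3441837) = (-3756873 + 3765058)/((181 + 23*(-713)) + 3441837) = 8185/((181 - 16399) + 3441837) = 8185/(-16218 + 3441837) = 8185/3425619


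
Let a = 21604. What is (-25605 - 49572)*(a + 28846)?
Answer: -3792679650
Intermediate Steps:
(-25605 - 49572)*(a + 28846) = (-25605 - 49572)*(21604 + 28846) = -75177*50450 = -3792679650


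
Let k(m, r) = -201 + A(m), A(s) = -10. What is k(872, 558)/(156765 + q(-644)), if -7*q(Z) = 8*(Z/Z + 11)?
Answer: -1477/1097259 ≈ -0.0013461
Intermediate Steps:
q(Z) = -96/7 (q(Z) = -8*(Z/Z + 11)/7 = -8*(1 + 11)/7 = -8*12/7 = -1/7*96 = -96/7)
k(m, r) = -211 (k(m, r) = -201 - 10 = -211)
k(872, 558)/(156765 + q(-644)) = -211/(156765 - 96/7) = -211/1097259/7 = -211*7/1097259 = -1477/1097259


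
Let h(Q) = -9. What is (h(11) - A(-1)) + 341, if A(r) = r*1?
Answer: 333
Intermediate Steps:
A(r) = r
(h(11) - A(-1)) + 341 = (-9 - 1*(-1)) + 341 = (-9 + 1) + 341 = -8 + 341 = 333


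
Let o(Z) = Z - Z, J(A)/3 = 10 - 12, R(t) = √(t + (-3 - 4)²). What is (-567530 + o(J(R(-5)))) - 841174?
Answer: -1408704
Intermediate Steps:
R(t) = √(49 + t) (R(t) = √(t + (-7)²) = √(t + 49) = √(49 + t))
J(A) = -6 (J(A) = 3*(10 - 12) = 3*(-2) = -6)
o(Z) = 0
(-567530 + o(J(R(-5)))) - 841174 = (-567530 + 0) - 841174 = -567530 - 841174 = -1408704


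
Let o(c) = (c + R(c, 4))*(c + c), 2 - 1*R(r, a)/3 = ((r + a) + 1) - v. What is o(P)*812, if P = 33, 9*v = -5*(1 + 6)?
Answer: -4644640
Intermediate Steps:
v = -35/9 (v = (-5*(1 + 6))/9 = (-5*7)/9 = (⅑)*(-35) = -35/9 ≈ -3.8889)
R(r, a) = -26/3 - 3*a - 3*r (R(r, a) = 6 - 3*(((r + a) + 1) - 1*(-35/9)) = 6 - 3*(((a + r) + 1) + 35/9) = 6 - 3*((1 + a + r) + 35/9) = 6 - 3*(44/9 + a + r) = 6 + (-44/3 - 3*a - 3*r) = -26/3 - 3*a - 3*r)
o(c) = 2*c*(-62/3 - 2*c) (o(c) = (c + (-26/3 - 3*4 - 3*c))*(c + c) = (c + (-26/3 - 12 - 3*c))*(2*c) = (c + (-62/3 - 3*c))*(2*c) = (-62/3 - 2*c)*(2*c) = 2*c*(-62/3 - 2*c))
o(P)*812 = -4/3*33*(31 + 3*33)*812 = -4/3*33*(31 + 99)*812 = -4/3*33*130*812 = -5720*812 = -4644640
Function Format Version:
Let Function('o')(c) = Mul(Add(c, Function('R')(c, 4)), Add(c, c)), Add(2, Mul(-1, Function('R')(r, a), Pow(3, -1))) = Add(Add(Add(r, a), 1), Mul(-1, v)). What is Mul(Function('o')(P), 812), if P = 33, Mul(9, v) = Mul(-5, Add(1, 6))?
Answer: -4644640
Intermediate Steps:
v = Rational(-35, 9) (v = Mul(Rational(1, 9), Mul(-5, Add(1, 6))) = Mul(Rational(1, 9), Mul(-5, 7)) = Mul(Rational(1, 9), -35) = Rational(-35, 9) ≈ -3.8889)
Function('R')(r, a) = Add(Rational(-26, 3), Mul(-3, a), Mul(-3, r)) (Function('R')(r, a) = Add(6, Mul(-3, Add(Add(Add(r, a), 1), Mul(-1, Rational(-35, 9))))) = Add(6, Mul(-3, Add(Add(Add(a, r), 1), Rational(35, 9)))) = Add(6, Mul(-3, Add(Add(1, a, r), Rational(35, 9)))) = Add(6, Mul(-3, Add(Rational(44, 9), a, r))) = Add(6, Add(Rational(-44, 3), Mul(-3, a), Mul(-3, r))) = Add(Rational(-26, 3), Mul(-3, a), Mul(-3, r)))
Function('o')(c) = Mul(2, c, Add(Rational(-62, 3), Mul(-2, c))) (Function('o')(c) = Mul(Add(c, Add(Rational(-26, 3), Mul(-3, 4), Mul(-3, c))), Add(c, c)) = Mul(Add(c, Add(Rational(-26, 3), -12, Mul(-3, c))), Mul(2, c)) = Mul(Add(c, Add(Rational(-62, 3), Mul(-3, c))), Mul(2, c)) = Mul(Add(Rational(-62, 3), Mul(-2, c)), Mul(2, c)) = Mul(2, c, Add(Rational(-62, 3), Mul(-2, c))))
Mul(Function('o')(P), 812) = Mul(Mul(Rational(-4, 3), 33, Add(31, Mul(3, 33))), 812) = Mul(Mul(Rational(-4, 3), 33, Add(31, 99)), 812) = Mul(Mul(Rational(-4, 3), 33, 130), 812) = Mul(-5720, 812) = -4644640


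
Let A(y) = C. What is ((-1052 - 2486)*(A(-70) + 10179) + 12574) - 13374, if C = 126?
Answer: -36459890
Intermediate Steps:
A(y) = 126
((-1052 - 2486)*(A(-70) + 10179) + 12574) - 13374 = ((-1052 - 2486)*(126 + 10179) + 12574) - 13374 = (-3538*10305 + 12574) - 13374 = (-36459090 + 12574) - 13374 = -36446516 - 13374 = -36459890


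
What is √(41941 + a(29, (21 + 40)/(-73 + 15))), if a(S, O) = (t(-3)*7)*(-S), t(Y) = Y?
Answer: 5*√1702 ≈ 206.28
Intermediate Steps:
a(S, O) = 21*S (a(S, O) = (-3*7)*(-S) = -(-21)*S = 21*S)
√(41941 + a(29, (21 + 40)/(-73 + 15))) = √(41941 + 21*29) = √(41941 + 609) = √42550 = 5*√1702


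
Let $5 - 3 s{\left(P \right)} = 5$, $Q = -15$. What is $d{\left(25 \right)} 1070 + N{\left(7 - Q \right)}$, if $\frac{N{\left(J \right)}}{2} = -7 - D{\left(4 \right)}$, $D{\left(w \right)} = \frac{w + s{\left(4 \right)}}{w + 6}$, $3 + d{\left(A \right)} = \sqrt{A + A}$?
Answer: $- \frac{16124}{5} + 5350 \sqrt{2} \approx 4341.2$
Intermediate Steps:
$s{\left(P \right)} = 0$ ($s{\left(P \right)} = \frac{5}{3} - \frac{5}{3} = 0$)
$d{\left(A \right)} = -3 + \sqrt{2} \sqrt{A}$ ($d{\left(A \right)} = -3 + \sqrt{A + A} = -3 + \sqrt{2 A} = -3 + \sqrt{2} \sqrt{A}$)
$D{\left(w \right)} = \frac{w}{6 + w}$ ($D{\left(w \right)} = \frac{w + 0}{w + 6} = \frac{w}{6 + w}$)
$N{\left(J \right)} = - \frac{74}{5}$ ($N{\left(J \right)} = 2 \left(-7 - \frac{4}{6 + 4}\right) = 2 \left(-7 - \frac{4}{10}\right) = 2 \left(-7 - 4 \cdot \frac{1}{10}\right) = 2 \left(-7 - \frac{2}{5}\right) = 2 \left(- \frac{37}{5}\right) = - \frac{74}{5}$)
$d{\left(25 \right)} 1070 + N{\left(7 - Q \right)} = \left(-3 + \sqrt{2} \sqrt{25}\right) 1070 - \frac{74}{5} = \left(-3 + \sqrt{2} \cdot 5\right) 1070 - \frac{74}{5} = \left(-3 + 5 \sqrt{2}\right) 1070 - \frac{74}{5} = \left(-3210 + 5350 \sqrt{2}\right) - \frac{74}{5} = - \frac{16124}{5} + 5350 \sqrt{2}$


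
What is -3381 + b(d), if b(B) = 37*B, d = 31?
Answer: -2234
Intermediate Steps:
-3381 + b(d) = -3381 + 37*31 = -3381 + 1147 = -2234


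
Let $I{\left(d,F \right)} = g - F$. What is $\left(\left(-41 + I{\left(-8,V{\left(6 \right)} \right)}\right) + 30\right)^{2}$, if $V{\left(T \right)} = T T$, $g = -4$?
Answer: $2601$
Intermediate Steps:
$V{\left(T \right)} = T^{2}$
$I{\left(d,F \right)} = -4 - F$
$\left(\left(-41 + I{\left(-8,V{\left(6 \right)} \right)}\right) + 30\right)^{2} = \left(\left(-41 - 40\right) + 30\right)^{2} = \left(-81 + 30\right)^{2} = \left(-51\right)^{2} = 2601$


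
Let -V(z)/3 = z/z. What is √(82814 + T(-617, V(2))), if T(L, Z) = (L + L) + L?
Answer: √80963 ≈ 284.54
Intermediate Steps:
V(z) = -3 (V(z) = -3*z/z = -3*1 = -3)
T(L, Z) = 3*L (T(L, Z) = 2*L + L = 3*L)
√(82814 + T(-617, V(2))) = √(82814 + 3*(-617)) = √(82814 - 1851) = √80963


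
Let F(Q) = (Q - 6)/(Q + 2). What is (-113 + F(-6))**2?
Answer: 12100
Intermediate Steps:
F(Q) = (-6 + Q)/(2 + Q)
(-113 + F(-6))**2 = (-113 + (-6 - 6)/(2 - 6))**2 = (-113 - 12/(-4))**2 = (-113 - 1/4*(-12))**2 = (-113 + 3)**2 = (-110)**2 = 12100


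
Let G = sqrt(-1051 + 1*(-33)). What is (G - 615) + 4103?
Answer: 3488 + 2*I*sqrt(271) ≈ 3488.0 + 32.924*I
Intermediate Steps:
G = 2*I*sqrt(271) (G = sqrt(-1051 - 33) = sqrt(-1084) = 2*I*sqrt(271) ≈ 32.924*I)
(G - 615) + 4103 = (2*I*sqrt(271) - 615) + 4103 = (-615 + 2*I*sqrt(271)) + 4103 = 3488 + 2*I*sqrt(271)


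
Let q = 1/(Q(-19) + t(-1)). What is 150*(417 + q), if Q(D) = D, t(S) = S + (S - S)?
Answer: 125085/2 ≈ 62543.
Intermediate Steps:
t(S) = S (t(S) = S + 0 = S)
q = -1/20 (q = 1/(-19 - 1) = 1/(-20) = -1/20 ≈ -0.050000)
150*(417 + q) = 150*(417 - 1/20) = 150*(8339/20) = 125085/2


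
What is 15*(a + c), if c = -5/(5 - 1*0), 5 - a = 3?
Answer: 15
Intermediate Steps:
a = 2 (a = 5 - 1*3 = 5 - 3 = 2)
c = -1 (c = -5/(5 + 0) = -5/5 = -5*⅕ = -1)
15*(a + c) = 15*(2 - 1) = 15*1 = 15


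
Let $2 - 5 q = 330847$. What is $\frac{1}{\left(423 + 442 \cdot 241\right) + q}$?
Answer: $\frac{1}{40776} \approx 2.4524 \cdot 10^{-5}$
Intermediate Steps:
$q = -66169$ ($q = \frac{2}{5} - \frac{330847}{5} = -66169$)
$\frac{1}{\left(423 + 442 \cdot 241\right) + q} = \frac{1}{\left(423 + 442 \cdot 241\right) - 66169} = \frac{1}{\left(423 + 106522\right) - 66169} = \frac{1}{106945 - 66169} = \frac{1}{40776}$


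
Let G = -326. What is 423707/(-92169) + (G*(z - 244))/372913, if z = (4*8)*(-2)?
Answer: -7829018081/1809000963 ≈ -4.3278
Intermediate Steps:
z = -64 (z = 32*(-2) = -64)
423707/(-92169) + (G*(z - 244))/372913 = 423707/(-92169) - 326*(-64 - 244)/372913 = 423707*(-1/92169) - 326*(-308)*(1/372913) = -423707/92169 + 100408*(1/372913) = -423707/92169 + 100408/372913 = -7829018081/1809000963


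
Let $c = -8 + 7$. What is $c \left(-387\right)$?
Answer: $387$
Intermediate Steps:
$c = -1$
$c \left(-387\right) = \left(-1\right) \left(-387\right) = 387$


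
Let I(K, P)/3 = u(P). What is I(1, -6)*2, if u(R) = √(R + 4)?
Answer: 6*I*√2 ≈ 8.4853*I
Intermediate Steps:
u(R) = √(4 + R)
I(K, P) = 3*√(4 + P)
I(1, -6)*2 = (3*√(4 - 6))*2 = (3*√(-2))*2 = (3*(I*√2))*2 = (3*I*√2)*2 = 6*I*√2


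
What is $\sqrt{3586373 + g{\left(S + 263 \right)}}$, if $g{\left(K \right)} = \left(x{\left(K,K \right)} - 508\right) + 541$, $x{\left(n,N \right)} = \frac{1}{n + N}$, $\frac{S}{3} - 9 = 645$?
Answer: $\frac{\sqrt{2840792192778}}{890} \approx 1893.8$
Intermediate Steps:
$S = 1962$ ($S = 27 + 3 \cdot 645 = 27 + 1935 = 1962$)
$x{\left(n,N \right)} = \frac{1}{N + n}$
$g{\left(K \right)} = 33 + \frac{1}{2 K}$ ($g{\left(K \right)} = \left(\frac{1}{K + K} - 508\right) + 541 = \left(\frac{1}{2 K} - 508\right) + 541 = \left(-508 + \frac{1}{2 K}\right) + 541 = 33 + \frac{1}{2 K}$)
$\sqrt{3586373 + g{\left(S + 263 \right)}} = \sqrt{3586373 + \left(33 + \frac{1}{2 \left(1962 + 263\right)}\right)} = \sqrt{3586373 + \left(33 + \frac{1}{2 \cdot 2225}\right)} = \sqrt{3586373 + \left(33 + \frac{1}{2} \cdot \frac{1}{2225}\right)} = \sqrt{3586373 + \left(33 + \frac{1}{4450}\right)} = \sqrt{3586373 + \frac{146851}{4450}} = \sqrt{\frac{15959506701}{4450}} = \frac{\sqrt{2840792192778}}{890}$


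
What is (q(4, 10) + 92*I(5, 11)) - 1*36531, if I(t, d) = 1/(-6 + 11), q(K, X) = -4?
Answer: -182583/5 ≈ -36517.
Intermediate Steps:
I(t, d) = 1/5
(q(4, 10) + 92*I(5, 11)) - 1*36531 = (-4 + 92*(1/5)) - 1*36531 = (-4 + 92/5) - 36531 = 72/5 - 36531 = -182583/5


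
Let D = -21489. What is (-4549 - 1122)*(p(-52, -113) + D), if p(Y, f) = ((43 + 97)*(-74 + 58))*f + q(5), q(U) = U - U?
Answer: -1313579401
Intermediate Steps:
q(U) = 0
p(Y, f) = -2240*f (p(Y, f) = ((43 + 97)*(-74 + 58))*f + 0 = (140*(-16))*f + 0 = -2240*f + 0 = -2240*f)
(-4549 - 1122)*(p(-52, -113) + D) = (-4549 - 1122)*(-2240*(-113) - 21489) = -5671*(253120 - 21489) = -5671*231631 = -1313579401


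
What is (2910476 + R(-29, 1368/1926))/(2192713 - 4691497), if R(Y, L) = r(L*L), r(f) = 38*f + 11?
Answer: -11107461717/9536192672 ≈ -1.1648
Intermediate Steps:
r(f) = 11 + 38*f
R(Y, L) = 11 + 38*L**2 (R(Y, L) = 11 + 38*(L*L) = 11 + 38*L**2)
(2910476 + R(-29, 1368/1926))/(2192713 - 4691497) = (2910476 + (11 + 38*(1368/1926)**2))/(2192713 - 4691497) = (2910476 + (11 + 38*(1368*(1/1926))**2))/(-2498784) = (2910476 + (11 + 38*(76/107)**2))*(-1/2498784) = (2910476 + (11 + 38*(5776/11449)))*(-1/2498784) = (2910476 + (11 + 219488/11449))*(-1/2498784) = (2910476 + 345427/11449)*(-1/2498784) = (33322385151/11449)*(-1/2498784) = -11107461717/9536192672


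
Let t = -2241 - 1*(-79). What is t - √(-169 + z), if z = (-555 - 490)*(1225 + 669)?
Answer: -2162 - I*√1979399 ≈ -2162.0 - 1406.9*I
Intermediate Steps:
z = -1979230 (z = -1045*1894 = -1979230)
t = -2162 (t = -2241 + 79 = -2162)
t - √(-169 + z) = -2162 - √(-169 - 1979230) = -2162 - √(-1979399) = -2162 - I*√1979399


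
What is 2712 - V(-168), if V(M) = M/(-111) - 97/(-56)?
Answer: 5612539/2072 ≈ 2708.8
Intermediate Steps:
V(M) = 97/56 - M/111 (V(M) = M*(-1/111) - 97*(-1/56) = -M/111 + 97/56 = 97/56 - M/111)
2712 - V(-168) = 2712 - (97/56 - 1/111*(-168)) = 2712 - (97/56 + 56/37) = 2712 - 1*6725/2072 = 2712 - 6725/2072 = 5612539/2072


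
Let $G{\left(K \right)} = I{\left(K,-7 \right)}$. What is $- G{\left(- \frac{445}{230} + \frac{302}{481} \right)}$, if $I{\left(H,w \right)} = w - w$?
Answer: $0$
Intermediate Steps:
$I{\left(H,w \right)} = 0$
$G{\left(K \right)} = 0$
$- G{\left(- \frac{445}{230} + \frac{302}{481} \right)} = \left(-1\right) 0 = 0$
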